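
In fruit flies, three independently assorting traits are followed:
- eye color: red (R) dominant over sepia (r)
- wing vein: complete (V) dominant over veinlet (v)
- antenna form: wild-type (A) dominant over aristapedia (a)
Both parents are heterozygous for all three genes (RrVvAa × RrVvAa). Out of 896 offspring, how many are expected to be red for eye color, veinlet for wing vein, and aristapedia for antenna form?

Trihybrid cross: RrVvAa × RrVvAa
Each trait segregates independently with a 3:1 phenotypic ratio, so each gene contributes 3/4 (dominant) or 1/4 (recessive).
Target: red (eye color), veinlet (wing vein), aristapedia (antenna form)
Probability = product of independent per-trait probabilities
= 3/4 × 1/4 × 1/4 = 3/64
Expected count = 3/64 × 896 = 42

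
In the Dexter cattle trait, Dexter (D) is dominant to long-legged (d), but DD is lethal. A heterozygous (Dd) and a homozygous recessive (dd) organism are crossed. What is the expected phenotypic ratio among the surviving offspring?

Cross: Dd × dd
Punnett square offspring (before lethality): 2 Dd, 2 dd
No DD offspring are produced in this cross.
Ratio: 1 Dexter (short-legged) : 1 long-legged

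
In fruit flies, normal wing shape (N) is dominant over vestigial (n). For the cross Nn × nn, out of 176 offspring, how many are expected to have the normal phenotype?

Punnett square for Nn × nn:
Offspring genotypes: 2 Nn, 2 nn
Total offspring: 4
Count with target: 2
Probability: 2/4 = 1/2
Expected count = 1/2 × 176 = 88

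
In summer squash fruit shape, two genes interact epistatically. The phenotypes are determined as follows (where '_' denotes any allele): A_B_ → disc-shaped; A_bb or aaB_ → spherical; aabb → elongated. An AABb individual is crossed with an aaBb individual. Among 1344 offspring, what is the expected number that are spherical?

Cross: AABb × aaBb — consider each gene separately:
A gene: AA × aa → 4 Aa → 4 A_ (out of 4)
B gene: Bb × Bb → 1 BB, 2 Bb, 1 bb → 3 B_ : 1 bb (out of 4)
Genotype classes (out of 4 × 4 = 16): A_B_ = 4×3 = 12; A_bb = 4×1 = 4
Apply the phenotype rules: A_B_ (12) → disc-shaped; A_bb (4) → spherical
Phenotype counts (out of 16): 12 disc-shaped, 4 spherical
spherical: 4 out of 16 → fraction 1/4
Expected count = 1/4 × 1344 = 336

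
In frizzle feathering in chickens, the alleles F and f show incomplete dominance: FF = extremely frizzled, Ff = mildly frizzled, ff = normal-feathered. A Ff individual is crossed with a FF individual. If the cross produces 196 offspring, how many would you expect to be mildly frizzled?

Punnett square for Ff × FF:
Offspring genotypes: 2 FF, 2 Ff
Phenotype counts: 2 extremely frizzled, 2 mildly frizzled
mildly frizzled: 2 out of 4 → fraction 1/2
Expected count = 1/2 × 196 = 98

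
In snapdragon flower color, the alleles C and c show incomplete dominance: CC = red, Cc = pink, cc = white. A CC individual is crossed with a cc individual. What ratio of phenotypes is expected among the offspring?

Punnett square for CC × cc:
Offspring genotypes: 4 Cc
Phenotype counts: 4 pink
Ratio: all pink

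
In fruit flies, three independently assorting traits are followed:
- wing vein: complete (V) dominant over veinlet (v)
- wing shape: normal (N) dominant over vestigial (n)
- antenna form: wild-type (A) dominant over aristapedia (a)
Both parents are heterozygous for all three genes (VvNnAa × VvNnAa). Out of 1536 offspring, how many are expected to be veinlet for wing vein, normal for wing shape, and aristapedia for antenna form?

Trihybrid cross: VvNnAa × VvNnAa
Each trait segregates independently with a 3:1 phenotypic ratio, so each gene contributes 3/4 (dominant) or 1/4 (recessive).
Target: veinlet (wing vein), normal (wing shape), aristapedia (antenna form)
Probability = product of independent per-trait probabilities
= 1/4 × 3/4 × 1/4 = 3/64
Expected count = 3/64 × 1536 = 72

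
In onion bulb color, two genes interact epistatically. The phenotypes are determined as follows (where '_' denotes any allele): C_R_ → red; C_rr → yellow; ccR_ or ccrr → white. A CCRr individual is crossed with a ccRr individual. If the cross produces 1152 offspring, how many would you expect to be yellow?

Cross: CCRr × ccRr — consider each gene separately:
C gene: CC × cc → 4 Cc → 4 C_ (out of 4)
R gene: Rr × Rr → 1 RR, 2 Rr, 1 rr → 3 R_ : 1 rr (out of 4)
Genotype classes (out of 4 × 4 = 16): C_R_ = 4×3 = 12; C_rr = 4×1 = 4
Apply the phenotype rules: C_R_ (12) → red; C_rr (4) → yellow
Phenotype counts (out of 16): 12 red, 4 yellow
yellow: 4 out of 16 → fraction 1/4
Expected count = 1/4 × 1152 = 288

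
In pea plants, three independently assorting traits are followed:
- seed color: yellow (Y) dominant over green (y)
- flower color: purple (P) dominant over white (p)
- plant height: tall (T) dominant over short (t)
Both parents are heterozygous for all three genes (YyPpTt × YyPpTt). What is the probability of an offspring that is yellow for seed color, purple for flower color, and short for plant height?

Trihybrid cross: YyPpTt × YyPpTt
Each trait segregates independently with a 3:1 phenotypic ratio, so each gene contributes 3/4 (dominant) or 1/4 (recessive).
Target: yellow (seed color), purple (flower color), short (plant height)
Probability = product of independent per-trait probabilities
= 3/4 × 3/4 × 1/4 = 9/64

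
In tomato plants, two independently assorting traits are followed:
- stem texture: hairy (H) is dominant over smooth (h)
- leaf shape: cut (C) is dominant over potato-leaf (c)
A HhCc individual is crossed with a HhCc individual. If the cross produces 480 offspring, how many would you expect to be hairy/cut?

Dihybrid cross HhCc × HhCc — consider each gene separately:
stem texture: Hh × Hh → 1 HH, 2 Hh, 1 hh → 3 H_ : 1 hh (out of 4)
leaf shape: Cc × Cc → 1 CC, 2 Cc, 1 cc → 3 C_ : 1 cc (out of 4)
Combine (counts out of 4 × 4 = 16): hairy/cut (H_C_) = 3×3 = 9; hairy/potato-leaf (H_cc) = 3×1 = 3; smooth/cut (hhC_) = 1×3 = 3; smooth/potato-leaf (hhcc) = 1×1 = 1
Phenotype counts (out of 16): 9 hairy/cut, 3 hairy/potato-leaf, 3 smooth/cut, 1 smooth/potato-leaf
hairy/cut: 9 out of 16 → fraction 9/16
Expected count = 9/16 × 480 = 270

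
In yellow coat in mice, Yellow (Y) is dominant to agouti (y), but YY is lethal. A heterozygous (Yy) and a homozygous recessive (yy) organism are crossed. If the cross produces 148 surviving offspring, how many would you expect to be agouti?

Cross: Yy × yy
Punnett square offspring (before lethality): 2 Yy, 2 yy
No YY offspring are produced in this cross.
agouti: 2 out of 4 → fraction 1/2
Expected count = 1/2 × 148 = 74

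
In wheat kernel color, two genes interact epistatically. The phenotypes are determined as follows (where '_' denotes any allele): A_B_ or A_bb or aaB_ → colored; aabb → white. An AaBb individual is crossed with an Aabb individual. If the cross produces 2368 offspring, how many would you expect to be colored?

Cross: AaBb × Aabb — consider each gene separately:
A gene: Aa × Aa → 1 AA, 2 Aa, 1 aa → 3 A_ : 1 aa (out of 4)
B gene: Bb × bb → 2 Bb, 2 bb → 2 B_ : 2 bb (out of 4)
Genotype classes (out of 4 × 4 = 16): A_B_ = 3×2 = 6; A_bb = 3×2 = 6; aaB_ = 1×2 = 2; aabb = 1×2 = 2
Apply the phenotype rules: A_B_ (6) + A_bb (6) + aaB_ (2) → colored; aabb (2) → white
Phenotype counts (out of 16): 14 colored, 2 white
colored: 14 out of 16 → fraction 7/8
Expected count = 7/8 × 2368 = 2072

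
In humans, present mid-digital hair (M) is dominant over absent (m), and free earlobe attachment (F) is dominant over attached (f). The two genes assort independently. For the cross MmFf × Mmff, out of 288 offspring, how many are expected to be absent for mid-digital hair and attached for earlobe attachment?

Dihybrid cross MmFf × Mmff — consider each gene separately:
mid-digital hair: Mm × Mm → 1 MM, 2 Mm, 1 mm → 3 M_ : 1 mm (out of 4)
earlobe attachment: Ff × ff → 2 Ff, 2 ff → 2 F_ : 2 ff (out of 4)
Looking for: absent (mm) and attached (ff)
P(absent) = 1/4, P(attached) = 2/4
P(both) = 1/4 × 2/4 = 2/16 = 1/8
Expected count = 1/8 × 288 = 36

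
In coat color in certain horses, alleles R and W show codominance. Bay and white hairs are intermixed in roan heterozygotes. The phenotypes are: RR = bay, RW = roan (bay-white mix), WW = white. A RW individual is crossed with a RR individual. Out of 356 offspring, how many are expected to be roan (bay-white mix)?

Punnett square for RW × RR:
Offspring genotypes: 2 RR, 2 RW
Phenotype counts: 2 bay, 2 roan (bay-white mix)
roan (bay-white mix): 2 out of 4 → fraction 1/2
Expected count = 1/2 × 356 = 178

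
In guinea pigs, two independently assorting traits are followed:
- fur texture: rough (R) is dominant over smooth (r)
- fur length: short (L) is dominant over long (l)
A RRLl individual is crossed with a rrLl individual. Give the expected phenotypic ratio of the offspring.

Dihybrid cross RRLl × rrLl — consider each gene separately:
fur texture: RR × rr → 4 Rr → 4 R_ (out of 4)
fur length: Ll × Ll → 1 LL, 2 Ll, 1 ll → 3 L_ : 1 ll (out of 4)
Combine (counts out of 4 × 4 = 16): rough/short (R_L_) = 4×3 = 12; rough/long (R_ll) = 4×1 = 4
Phenotype counts (out of 16): 12 rough/short, 4 rough/long
Ratio: 3 rough/short : 1 rough/long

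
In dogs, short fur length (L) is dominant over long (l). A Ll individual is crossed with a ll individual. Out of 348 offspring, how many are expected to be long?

Punnett square for Ll × ll:
Offspring genotypes: 2 Ll, 2 ll
short: 2, long: 2
long: 2 out of 4 → fraction 1/2
Expected count = 1/2 × 348 = 174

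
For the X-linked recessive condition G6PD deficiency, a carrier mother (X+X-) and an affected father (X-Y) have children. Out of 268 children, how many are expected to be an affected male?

Cross: X+X- × X-Y
Offspring: 1 X+X-, 1 X+Y, 1 X-X-, 1 X-Y
Probability of an affected male: 1/4
Expected count = 1/4 × 268 = 67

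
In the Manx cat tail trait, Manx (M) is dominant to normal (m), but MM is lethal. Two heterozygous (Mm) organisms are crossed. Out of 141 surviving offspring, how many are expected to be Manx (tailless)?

Cross: Mm × Mm
Punnett square offspring (before lethality): 1 MM, 2 Mm, 1 mm
The MM genotype is lethal (embryos die); surviving offspring: 2 Mm, 1 mm
Manx (tailless): 2 out of 3 → fraction 2/3
Expected count = 2/3 × 141 = 94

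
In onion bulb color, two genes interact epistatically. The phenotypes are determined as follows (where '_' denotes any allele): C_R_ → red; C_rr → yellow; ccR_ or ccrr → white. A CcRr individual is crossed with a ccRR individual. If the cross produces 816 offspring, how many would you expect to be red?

Cross: CcRr × ccRR — consider each gene separately:
C gene: Cc × cc → 2 Cc, 2 cc → 2 C_ : 2 cc (out of 4)
R gene: Rr × RR → 2 RR, 2 Rr → 4 R_ (out of 4)
Genotype classes (out of 4 × 4 = 16): C_R_ = 2×4 = 8; ccR_ = 2×4 = 8
Apply the phenotype rules: C_R_ (8) → red; ccR_ (8) → white
Phenotype counts (out of 16): 8 red, 8 white
red: 8 out of 16 → fraction 1/2
Expected count = 1/2 × 816 = 408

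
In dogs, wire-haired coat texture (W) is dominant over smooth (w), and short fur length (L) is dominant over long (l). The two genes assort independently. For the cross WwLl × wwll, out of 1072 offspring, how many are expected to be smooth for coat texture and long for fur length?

Dihybrid cross WwLl × wwll — consider each gene separately:
coat texture: Ww × ww → 2 Ww, 2 ww → 2 W_ : 2 ww (out of 4)
fur length: Ll × ll → 2 Ll, 2 ll → 2 L_ : 2 ll (out of 4)
Looking for: smooth (ww) and long (ll)
P(smooth) = 2/4, P(long) = 2/4
P(both) = 2/4 × 2/4 = 4/16 = 1/4
Expected count = 1/4 × 1072 = 268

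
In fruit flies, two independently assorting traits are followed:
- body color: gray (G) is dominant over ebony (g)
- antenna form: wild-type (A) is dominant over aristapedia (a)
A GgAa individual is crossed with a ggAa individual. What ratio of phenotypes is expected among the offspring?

Dihybrid cross GgAa × ggAa — consider each gene separately:
body color: Gg × gg → 2 Gg, 2 gg → 2 G_ : 2 gg (out of 4)
antenna form: Aa × Aa → 1 AA, 2 Aa, 1 aa → 3 A_ : 1 aa (out of 4)
Combine (counts out of 4 × 4 = 16): gray/wild-type (G_A_) = 2×3 = 6; gray/aristapedia (G_aa) = 2×1 = 2; ebony/wild-type (ggA_) = 2×3 = 6; ebony/aristapedia (ggaa) = 2×1 = 2
Phenotype counts (out of 16): 6 gray/wild-type, 2 gray/aristapedia, 6 ebony/wild-type, 2 ebony/aristapedia
Ratio: 3 gray/wild-type : 1 gray/aristapedia : 3 ebony/wild-type : 1 ebony/aristapedia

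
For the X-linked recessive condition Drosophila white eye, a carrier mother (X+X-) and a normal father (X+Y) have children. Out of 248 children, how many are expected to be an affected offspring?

Cross: X+X- × X+Y
Offspring: 1 X+X+, 1 X+Y, 1 X+X-, 1 X-Y
Probability of an affected offspring: 1/4
Expected count = 1/4 × 248 = 62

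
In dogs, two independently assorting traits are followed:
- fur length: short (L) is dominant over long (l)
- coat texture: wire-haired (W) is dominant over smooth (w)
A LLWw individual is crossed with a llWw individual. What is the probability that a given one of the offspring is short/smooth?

Dihybrid cross LLWw × llWw — consider each gene separately:
fur length: LL × ll → 4 Ll → 4 L_ (out of 4)
coat texture: Ww × Ww → 1 WW, 2 Ww, 1 ww → 3 W_ : 1 ww (out of 4)
Combine (counts out of 4 × 4 = 16): short/wire-haired (L_W_) = 4×3 = 12; short/smooth (L_ww) = 4×1 = 4
Phenotype counts (out of 16): 12 short/wire-haired, 4 short/smooth
short/smooth: 4 out of 16
Probability: 4/16 = 1/4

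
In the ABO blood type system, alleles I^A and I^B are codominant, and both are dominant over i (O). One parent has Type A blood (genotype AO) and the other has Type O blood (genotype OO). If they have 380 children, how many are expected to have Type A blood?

Cross: AO × OO
Possible offspring genotypes: 2 AO, 2 OO
Blood type counts: 2 Type A, 2 Type O
Probability of Type A: 2/4 = 1/2
Expected count = 1/2 × 380 = 190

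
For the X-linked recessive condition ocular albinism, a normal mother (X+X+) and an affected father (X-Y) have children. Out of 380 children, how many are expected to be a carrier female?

Cross: X+X+ × X-Y
Offspring: 2 X+X-, 2 X+Y
Probability of a carrier female: 2/4 = 1/2
Expected count = 1/2 × 380 = 190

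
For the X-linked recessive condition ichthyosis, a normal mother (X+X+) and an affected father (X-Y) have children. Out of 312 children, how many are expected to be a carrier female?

Cross: X+X+ × X-Y
Offspring: 2 X+X-, 2 X+Y
Probability of a carrier female: 2/4 = 1/2
Expected count = 1/2 × 312 = 156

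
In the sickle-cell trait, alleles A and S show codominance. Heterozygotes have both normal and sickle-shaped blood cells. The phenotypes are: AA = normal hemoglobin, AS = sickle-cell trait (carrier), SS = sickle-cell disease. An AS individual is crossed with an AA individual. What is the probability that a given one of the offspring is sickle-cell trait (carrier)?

Punnett square for AS × AA:
Offspring genotypes: 2 AA, 2 AS
Phenotype counts: 2 normal hemoglobin, 2 sickle-cell trait (carrier)
sickle-cell trait (carrier): 2 out of 4
Probability: 2/4 = 1/2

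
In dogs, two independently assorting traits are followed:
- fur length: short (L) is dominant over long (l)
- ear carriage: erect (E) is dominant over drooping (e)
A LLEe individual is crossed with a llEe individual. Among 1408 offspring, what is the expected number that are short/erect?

Dihybrid cross LLEe × llEe — consider each gene separately:
fur length: LL × ll → 4 Ll → 4 L_ (out of 4)
ear carriage: Ee × Ee → 1 EE, 2 Ee, 1 ee → 3 E_ : 1 ee (out of 4)
Combine (counts out of 4 × 4 = 16): short/erect (L_E_) = 4×3 = 12; short/drooping (L_ee) = 4×1 = 4
Phenotype counts (out of 16): 12 short/erect, 4 short/drooping
short/erect: 12 out of 16 → fraction 3/4
Expected count = 3/4 × 1408 = 1056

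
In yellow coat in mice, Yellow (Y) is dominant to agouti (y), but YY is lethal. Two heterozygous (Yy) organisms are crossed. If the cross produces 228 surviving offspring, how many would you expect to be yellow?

Cross: Yy × Yy
Punnett square offspring (before lethality): 1 YY, 2 Yy, 1 yy
The YY genotype is lethal (embryos die); surviving offspring: 2 Yy, 1 yy
yellow: 2 out of 3 → fraction 2/3
Expected count = 2/3 × 228 = 152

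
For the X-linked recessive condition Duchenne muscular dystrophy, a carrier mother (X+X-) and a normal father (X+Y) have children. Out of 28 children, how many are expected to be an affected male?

Cross: X+X- × X+Y
Offspring: 1 X+X+, 1 X+Y, 1 X+X-, 1 X-Y
Probability of an affected male: 1/4
Expected count = 1/4 × 28 = 7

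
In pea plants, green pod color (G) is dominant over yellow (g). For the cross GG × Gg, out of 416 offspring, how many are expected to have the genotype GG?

Punnett square for GG × Gg:
Offspring genotypes: 2 GG, 2 Gg
Total offspring: 4
Count with target: 2
Probability: 2/4 = 1/2
Expected count = 1/2 × 416 = 208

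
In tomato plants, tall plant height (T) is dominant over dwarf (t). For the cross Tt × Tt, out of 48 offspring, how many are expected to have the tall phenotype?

Punnett square for Tt × Tt:
Offspring genotypes: 1 TT, 2 Tt, 1 tt
Total offspring: 4
Count with target: 3
Probability: 3/4
Expected count = 3/4 × 48 = 36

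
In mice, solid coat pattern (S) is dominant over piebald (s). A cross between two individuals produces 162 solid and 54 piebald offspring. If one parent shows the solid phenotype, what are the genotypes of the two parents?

Observed offspring: 162 solid, 54 piebald
The observed ratio simplifies to 3:1. Piebald (ss) offspring appear, so each parent must contribute one s allele. The parent stated to show solid carries S, so it is Ss. The other parent is then either Ss or ss: Ss × ss would give a 1:1 split, whereas Ss × Ss gives 3:1 — matching the data. So both parents are heterozygous (Ss × Ss).
Parent genotypes: Ss × Ss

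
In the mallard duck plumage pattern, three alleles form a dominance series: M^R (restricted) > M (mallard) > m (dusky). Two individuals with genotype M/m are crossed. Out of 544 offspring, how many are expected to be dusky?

Cross: M/m × M/m
Allele dominance: M^R > M > m
Offspring genotypes: 1 M/M, 2 M/m, 1 m/m
Phenotype counts: 3 mallard, 1 dusky
dusky: 1 out of 4 → fraction 1/4
Expected count = 1/4 × 544 = 136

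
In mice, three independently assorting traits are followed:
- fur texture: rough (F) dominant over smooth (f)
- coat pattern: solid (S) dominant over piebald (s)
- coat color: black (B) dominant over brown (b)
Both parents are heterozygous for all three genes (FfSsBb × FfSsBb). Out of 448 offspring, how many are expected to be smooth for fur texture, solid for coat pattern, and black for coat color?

Trihybrid cross: FfSsBb × FfSsBb
Each trait segregates independently with a 3:1 phenotypic ratio, so each gene contributes 3/4 (dominant) or 1/4 (recessive).
Target: smooth (fur texture), solid (coat pattern), black (coat color)
Probability = product of independent per-trait probabilities
= 1/4 × 3/4 × 3/4 = 9/64
Expected count = 9/64 × 448 = 63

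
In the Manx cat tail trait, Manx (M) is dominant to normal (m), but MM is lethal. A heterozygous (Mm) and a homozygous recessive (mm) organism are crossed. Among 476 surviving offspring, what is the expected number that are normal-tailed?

Cross: Mm × mm
Punnett square offspring (before lethality): 2 Mm, 2 mm
No MM offspring are produced in this cross.
normal-tailed: 2 out of 4 → fraction 1/2
Expected count = 1/2 × 476 = 238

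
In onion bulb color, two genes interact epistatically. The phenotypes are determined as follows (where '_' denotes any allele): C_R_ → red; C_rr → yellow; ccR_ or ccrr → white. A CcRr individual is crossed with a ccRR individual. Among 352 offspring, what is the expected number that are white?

Cross: CcRr × ccRR — consider each gene separately:
C gene: Cc × cc → 2 Cc, 2 cc → 2 C_ : 2 cc (out of 4)
R gene: Rr × RR → 2 RR, 2 Rr → 4 R_ (out of 4)
Genotype classes (out of 4 × 4 = 16): C_R_ = 2×4 = 8; ccR_ = 2×4 = 8
Apply the phenotype rules: C_R_ (8) → red; ccR_ (8) → white
Phenotype counts (out of 16): 8 red, 8 white
white: 8 out of 16 → fraction 1/2
Expected count = 1/2 × 352 = 176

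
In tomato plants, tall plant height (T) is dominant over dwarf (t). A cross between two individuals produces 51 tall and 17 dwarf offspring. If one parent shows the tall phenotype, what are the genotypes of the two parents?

Observed offspring: 51 tall, 17 dwarf
The observed ratio simplifies to 3:1. Dwarf (tt) offspring appear, so each parent must contribute one t allele. The parent stated to show tall carries T, so it is Tt. The other parent is then either Tt or tt: Tt × tt would give a 1:1 split, whereas Tt × Tt gives 3:1 — matching the data. So both parents are heterozygous (Tt × Tt).
Parent genotypes: Tt × Tt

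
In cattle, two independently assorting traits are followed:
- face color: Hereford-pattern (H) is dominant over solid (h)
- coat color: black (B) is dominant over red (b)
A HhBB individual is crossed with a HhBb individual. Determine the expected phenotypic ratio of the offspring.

Dihybrid cross HhBB × HhBb — consider each gene separately:
face color: Hh × Hh → 1 HH, 2 Hh, 1 hh → 3 H_ : 1 hh (out of 4)
coat color: BB × Bb → 2 BB, 2 Bb → 4 B_ (out of 4)
Combine (counts out of 4 × 4 = 16): Hereford-pattern/black (H_B_) = 3×4 = 12; solid/black (hhB_) = 1×4 = 4
Phenotype counts (out of 16): 12 Hereford-pattern/black, 4 solid/black
Ratio: 3 Hereford-pattern/black : 1 solid/black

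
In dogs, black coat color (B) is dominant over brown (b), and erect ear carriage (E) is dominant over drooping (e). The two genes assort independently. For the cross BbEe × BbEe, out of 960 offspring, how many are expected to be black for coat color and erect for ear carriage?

Dihybrid cross BbEe × BbEe — consider each gene separately:
coat color: Bb × Bb → 1 BB, 2 Bb, 1 bb → 3 B_ : 1 bb (out of 4)
ear carriage: Ee × Ee → 1 EE, 2 Ee, 1 ee → 3 E_ : 1 ee (out of 4)
Looking for: black (B_) and erect (E_)
P(black) = 3/4, P(erect) = 3/4
P(both) = 3/4 × 3/4 = 9/16
Expected count = 9/16 × 960 = 540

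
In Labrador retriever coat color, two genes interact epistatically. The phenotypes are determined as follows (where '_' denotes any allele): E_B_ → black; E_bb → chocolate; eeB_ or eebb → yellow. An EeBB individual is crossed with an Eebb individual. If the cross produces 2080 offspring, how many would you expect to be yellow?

Cross: EeBB × Eebb — consider each gene separately:
E gene: Ee × Ee → 1 EE, 2 Ee, 1 ee → 3 E_ : 1 ee (out of 4)
B gene: BB × bb → 4 Bb → 4 B_ (out of 4)
Genotype classes (out of 4 × 4 = 16): E_B_ = 3×4 = 12; eeB_ = 1×4 = 4
Apply the phenotype rules: E_B_ (12) → black; eeB_ (4) → yellow
Phenotype counts (out of 16): 12 black, 4 yellow
yellow: 4 out of 16 → fraction 1/4
Expected count = 1/4 × 2080 = 520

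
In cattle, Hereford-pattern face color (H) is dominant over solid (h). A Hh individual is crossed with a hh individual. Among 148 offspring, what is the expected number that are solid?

Punnett square for Hh × hh:
Offspring genotypes: 2 Hh, 2 hh
Hereford-pattern: 2, solid: 2
solid: 2 out of 4 → fraction 1/2
Expected count = 1/2 × 148 = 74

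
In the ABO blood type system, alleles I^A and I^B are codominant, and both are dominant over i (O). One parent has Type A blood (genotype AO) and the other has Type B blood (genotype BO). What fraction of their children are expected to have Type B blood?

Cross: AO × BO
Possible offspring genotypes: 1 AB, 1 AO, 1 BO, 1 OO
Blood type counts: 1 Type AB, 1 Type A, 1 Type B, 1 Type O
Probability of Type B: 1/4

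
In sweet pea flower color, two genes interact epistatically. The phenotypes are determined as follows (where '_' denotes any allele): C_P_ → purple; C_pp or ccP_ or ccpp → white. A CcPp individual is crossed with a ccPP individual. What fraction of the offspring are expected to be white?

Cross: CcPp × ccPP — consider each gene separately:
C gene: Cc × cc → 2 Cc, 2 cc → 2 C_ : 2 cc (out of 4)
P gene: Pp × PP → 2 PP, 2 Pp → 4 P_ (out of 4)
Genotype classes (out of 4 × 4 = 16): C_P_ = 2×4 = 8; ccP_ = 2×4 = 8
Apply the phenotype rules: C_P_ (8) → purple; ccP_ (8) → white
Phenotype counts (out of 16): 8 purple, 8 white
white: 8 out of 16
Probability: 8/16 = 1/2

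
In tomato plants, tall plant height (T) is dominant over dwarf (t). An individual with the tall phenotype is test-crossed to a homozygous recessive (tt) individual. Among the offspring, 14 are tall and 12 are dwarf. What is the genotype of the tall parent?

Test cross: ? × tt
Offspring: 14 tall, 12 dwarf — approximately 1:1.
A 1:1 ratio in a test cross indicates the unknown parent is heterozygous (Tt).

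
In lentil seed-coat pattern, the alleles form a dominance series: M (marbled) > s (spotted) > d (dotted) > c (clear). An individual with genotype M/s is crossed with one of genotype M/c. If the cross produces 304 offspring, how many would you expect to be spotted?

Cross: M/s × M/c
Allele dominance: M > s > d > c
Offspring genotypes: 1 M/M, 1 M/c, 1 M/s, 1 s/c
Phenotype counts: 3 marbled, 1 spotted
spotted: 1 out of 4 → fraction 1/4
Expected count = 1/4 × 304 = 76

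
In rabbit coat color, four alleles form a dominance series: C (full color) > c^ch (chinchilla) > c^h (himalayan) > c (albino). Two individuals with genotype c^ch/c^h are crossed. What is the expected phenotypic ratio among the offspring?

Cross: c^ch/c^h × c^ch/c^h
Allele dominance: C > c^ch > c^h > c
Offspring genotypes: 1 c^ch/c^ch, 2 c^ch/c^h, 1 c^h/c^h
Phenotype counts: 3 chinchilla, 1 himalayan
Ratio: 3 chinchilla : 1 himalayan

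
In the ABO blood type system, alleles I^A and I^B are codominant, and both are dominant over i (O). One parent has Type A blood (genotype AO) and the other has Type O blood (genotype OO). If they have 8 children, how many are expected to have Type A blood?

Cross: AO × OO
Possible offspring genotypes: 2 AO, 2 OO
Blood type counts: 2 Type A, 2 Type O
Probability of Type A: 2/4 = 1/2
Expected count = 1/2 × 8 = 4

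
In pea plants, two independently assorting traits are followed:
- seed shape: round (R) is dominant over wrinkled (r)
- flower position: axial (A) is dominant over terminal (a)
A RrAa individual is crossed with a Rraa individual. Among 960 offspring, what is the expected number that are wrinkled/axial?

Dihybrid cross RrAa × Rraa — consider each gene separately:
seed shape: Rr × Rr → 1 RR, 2 Rr, 1 rr → 3 R_ : 1 rr (out of 4)
flower position: Aa × aa → 2 Aa, 2 aa → 2 A_ : 2 aa (out of 4)
Combine (counts out of 4 × 4 = 16): round/axial (R_A_) = 3×2 = 6; round/terminal (R_aa) = 3×2 = 6; wrinkled/axial (rrA_) = 1×2 = 2; wrinkled/terminal (rraa) = 1×2 = 2
Phenotype counts (out of 16): 6 round/axial, 6 round/terminal, 2 wrinkled/axial, 2 wrinkled/terminal
wrinkled/axial: 2 out of 16 → fraction 1/8
Expected count = 1/8 × 960 = 120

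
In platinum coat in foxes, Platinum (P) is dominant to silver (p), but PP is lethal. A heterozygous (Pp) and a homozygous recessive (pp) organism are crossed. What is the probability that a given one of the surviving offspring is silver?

Cross: Pp × pp
Punnett square offspring (before lethality): 2 Pp, 2 pp
No PP offspring are produced in this cross.
silver: 2 out of 4
Probability: 2/4 = 1/2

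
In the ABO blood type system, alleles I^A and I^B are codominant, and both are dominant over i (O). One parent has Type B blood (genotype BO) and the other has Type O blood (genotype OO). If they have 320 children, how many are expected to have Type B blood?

Cross: BO × OO
Possible offspring genotypes: 2 BO, 2 OO
Blood type counts: 2 Type B, 2 Type O
Probability of Type B: 2/4 = 1/2
Expected count = 1/2 × 320 = 160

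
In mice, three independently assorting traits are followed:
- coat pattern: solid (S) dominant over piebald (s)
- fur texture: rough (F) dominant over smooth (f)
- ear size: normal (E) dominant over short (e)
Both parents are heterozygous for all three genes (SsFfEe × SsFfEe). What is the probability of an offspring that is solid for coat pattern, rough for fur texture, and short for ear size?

Trihybrid cross: SsFfEe × SsFfEe
Each trait segregates independently with a 3:1 phenotypic ratio, so each gene contributes 3/4 (dominant) or 1/4 (recessive).
Target: solid (coat pattern), rough (fur texture), short (ear size)
Probability = product of independent per-trait probabilities
= 3/4 × 3/4 × 1/4 = 9/64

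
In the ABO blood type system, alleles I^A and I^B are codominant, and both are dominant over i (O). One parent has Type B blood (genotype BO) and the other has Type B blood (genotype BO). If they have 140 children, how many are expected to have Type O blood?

Cross: BO × BO
Possible offspring genotypes: 1 BB, 2 BO, 1 OO
Blood type counts: 3 Type B, 1 Type O
Probability of Type O: 1/4
Expected count = 1/4 × 140 = 35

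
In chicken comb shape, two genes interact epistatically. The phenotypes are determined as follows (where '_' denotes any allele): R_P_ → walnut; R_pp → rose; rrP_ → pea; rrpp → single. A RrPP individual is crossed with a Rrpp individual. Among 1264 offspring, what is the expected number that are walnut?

Cross: RrPP × Rrpp — consider each gene separately:
R gene: Rr × Rr → 1 RR, 2 Rr, 1 rr → 3 R_ : 1 rr (out of 4)
P gene: PP × pp → 4 Pp → 4 P_ (out of 4)
Genotype classes (out of 4 × 4 = 16): R_P_ = 3×4 = 12; rrP_ = 1×4 = 4
Apply the phenotype rules: R_P_ (12) → walnut; rrP_ (4) → pea
Phenotype counts (out of 16): 12 walnut, 4 pea
walnut: 12 out of 16 → fraction 3/4
Expected count = 3/4 × 1264 = 948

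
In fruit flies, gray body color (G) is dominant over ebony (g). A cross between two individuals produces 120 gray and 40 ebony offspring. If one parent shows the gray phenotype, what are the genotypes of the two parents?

Observed offspring: 120 gray, 40 ebony
The observed ratio simplifies to 3:1. Ebony (gg) offspring appear, so each parent must contribute one g allele. The parent stated to show gray carries G, so it is Gg. The other parent is then either Gg or gg: Gg × gg would give a 1:1 split, whereas Gg × Gg gives 3:1 — matching the data. So both parents are heterozygous (Gg × Gg).
Parent genotypes: Gg × Gg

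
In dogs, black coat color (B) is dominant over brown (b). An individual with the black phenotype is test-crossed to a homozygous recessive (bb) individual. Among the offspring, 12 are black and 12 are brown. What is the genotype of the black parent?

Test cross: ? × bb
Offspring: 12 black, 12 brown — approximately 1:1.
A 1:1 ratio in a test cross indicates the unknown parent is heterozygous (Bb).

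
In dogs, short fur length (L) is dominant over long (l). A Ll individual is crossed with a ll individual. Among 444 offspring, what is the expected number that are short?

Punnett square for Ll × ll:
Offspring genotypes: 2 Ll, 2 ll
short: 2, long: 2
short: 2 out of 4 → fraction 1/2
Expected count = 1/2 × 444 = 222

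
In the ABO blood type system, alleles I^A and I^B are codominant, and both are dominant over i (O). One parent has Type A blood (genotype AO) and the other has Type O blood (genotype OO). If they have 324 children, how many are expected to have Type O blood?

Cross: AO × OO
Possible offspring genotypes: 2 AO, 2 OO
Blood type counts: 2 Type A, 2 Type O
Probability of Type O: 2/4 = 1/2
Expected count = 1/2 × 324 = 162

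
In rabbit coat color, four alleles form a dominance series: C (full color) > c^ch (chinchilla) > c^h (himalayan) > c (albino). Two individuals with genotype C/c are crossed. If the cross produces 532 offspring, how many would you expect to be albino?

Cross: C/c × C/c
Allele dominance: C > c^ch > c^h > c
Offspring genotypes: 1 C/C, 2 C/c, 1 c/c
Phenotype counts: 3 full color, 1 albino
albino: 1 out of 4 → fraction 1/4
Expected count = 1/4 × 532 = 133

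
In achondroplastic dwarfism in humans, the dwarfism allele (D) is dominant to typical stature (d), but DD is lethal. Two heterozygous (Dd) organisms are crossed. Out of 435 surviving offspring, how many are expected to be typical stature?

Cross: Dd × Dd
Punnett square offspring (before lethality): 1 DD, 2 Dd, 1 dd
The DD genotype is lethal (embryos die); surviving offspring: 2 Dd, 1 dd
typical stature: 1 out of 3 → fraction 1/3
Expected count = 1/3 × 435 = 145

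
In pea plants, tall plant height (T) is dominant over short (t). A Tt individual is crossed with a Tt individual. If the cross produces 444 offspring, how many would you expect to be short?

Punnett square for Tt × Tt:
Offspring genotypes: 1 TT, 2 Tt, 1 tt
tall: 3, short: 1
short: 1 out of 4 → fraction 1/4
Expected count = 1/4 × 444 = 111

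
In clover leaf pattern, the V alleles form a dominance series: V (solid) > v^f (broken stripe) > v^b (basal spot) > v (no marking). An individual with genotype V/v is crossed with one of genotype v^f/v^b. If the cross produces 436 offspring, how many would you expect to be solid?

Cross: V/v × v^f/v^b
Allele dominance: V > v^f > v^b > v
Offspring genotypes: 1 V/v^f, 1 V/v^b, 1 v^f/v, 1 v^b/v
Phenotype counts: 2 solid, 1 broken stripe, 1 basal spot
solid: 2 out of 4 → fraction 1/2
Expected count = 1/2 × 436 = 218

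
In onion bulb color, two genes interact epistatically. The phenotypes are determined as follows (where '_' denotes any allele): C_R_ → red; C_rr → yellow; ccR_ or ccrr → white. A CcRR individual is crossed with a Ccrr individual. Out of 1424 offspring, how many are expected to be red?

Cross: CcRR × Ccrr — consider each gene separately:
C gene: Cc × Cc → 1 CC, 2 Cc, 1 cc → 3 C_ : 1 cc (out of 4)
R gene: RR × rr → 4 Rr → 4 R_ (out of 4)
Genotype classes (out of 4 × 4 = 16): C_R_ = 3×4 = 12; ccR_ = 1×4 = 4
Apply the phenotype rules: C_R_ (12) → red; ccR_ (4) → white
Phenotype counts (out of 16): 12 red, 4 white
red: 12 out of 16 → fraction 3/4
Expected count = 3/4 × 1424 = 1068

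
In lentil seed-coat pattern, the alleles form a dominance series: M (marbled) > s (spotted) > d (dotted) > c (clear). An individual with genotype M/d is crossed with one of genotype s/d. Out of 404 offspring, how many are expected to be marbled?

Cross: M/d × s/d
Allele dominance: M > s > d > c
Offspring genotypes: 1 M/s, 1 M/d, 1 s/d, 1 d/d
Phenotype counts: 2 marbled, 1 spotted, 1 dotted
marbled: 2 out of 4 → fraction 1/2
Expected count = 1/2 × 404 = 202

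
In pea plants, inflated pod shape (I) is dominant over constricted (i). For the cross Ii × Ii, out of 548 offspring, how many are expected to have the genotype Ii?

Punnett square for Ii × Ii:
Offspring genotypes: 1 II, 2 Ii, 1 ii
Total offspring: 4
Count with target: 2
Probability: 2/4 = 1/2
Expected count = 1/2 × 548 = 274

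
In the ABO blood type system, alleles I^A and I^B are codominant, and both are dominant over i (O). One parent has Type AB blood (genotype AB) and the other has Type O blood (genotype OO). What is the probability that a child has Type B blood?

Cross: AB × OO
Possible offspring genotypes: 2 AO, 2 BO
Blood type counts: 2 Type A, 2 Type B
Probability of Type B: 2/4 = 1/2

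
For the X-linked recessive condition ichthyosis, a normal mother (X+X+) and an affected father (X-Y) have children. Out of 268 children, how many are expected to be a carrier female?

Cross: X+X+ × X-Y
Offspring: 2 X+X-, 2 X+Y
Probability of a carrier female: 2/4 = 1/2
Expected count = 1/2 × 268 = 134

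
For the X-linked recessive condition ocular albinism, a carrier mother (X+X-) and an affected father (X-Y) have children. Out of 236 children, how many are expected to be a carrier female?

Cross: X+X- × X-Y
Offspring: 1 X+X-, 1 X+Y, 1 X-X-, 1 X-Y
Probability of a carrier female: 1/4
Expected count = 1/4 × 236 = 59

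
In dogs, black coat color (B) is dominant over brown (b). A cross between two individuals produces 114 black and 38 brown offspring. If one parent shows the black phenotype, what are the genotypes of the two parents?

Observed offspring: 114 black, 38 brown
The observed ratio simplifies to 3:1. Brown (bb) offspring appear, so each parent must contribute one b allele. The parent stated to show black carries B, so it is Bb. The other parent is then either Bb or bb: Bb × bb would give a 1:1 split, whereas Bb × Bb gives 3:1 — matching the data. So both parents are heterozygous (Bb × Bb).
Parent genotypes: Bb × Bb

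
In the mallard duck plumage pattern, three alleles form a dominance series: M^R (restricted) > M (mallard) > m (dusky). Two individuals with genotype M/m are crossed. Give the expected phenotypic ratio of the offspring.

Cross: M/m × M/m
Allele dominance: M^R > M > m
Offspring genotypes: 1 M/M, 2 M/m, 1 m/m
Phenotype counts: 3 mallard, 1 dusky
Ratio: 3 mallard : 1 dusky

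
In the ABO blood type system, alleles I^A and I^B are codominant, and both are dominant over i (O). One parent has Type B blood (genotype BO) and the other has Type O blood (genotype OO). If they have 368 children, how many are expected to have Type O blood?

Cross: BO × OO
Possible offspring genotypes: 2 BO, 2 OO
Blood type counts: 2 Type B, 2 Type O
Probability of Type O: 2/4 = 1/2
Expected count = 1/2 × 368 = 184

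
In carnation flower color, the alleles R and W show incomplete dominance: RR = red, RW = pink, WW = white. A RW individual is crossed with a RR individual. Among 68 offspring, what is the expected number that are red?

Punnett square for RW × RR:
Offspring genotypes: 2 RR, 2 RW
Phenotype counts: 2 red, 2 pink
red: 2 out of 4 → fraction 1/2
Expected count = 1/2 × 68 = 34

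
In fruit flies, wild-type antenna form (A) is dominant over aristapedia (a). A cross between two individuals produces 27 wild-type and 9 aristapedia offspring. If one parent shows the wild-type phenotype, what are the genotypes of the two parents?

Observed offspring: 27 wild-type, 9 aristapedia
The observed ratio simplifies to 3:1. Aristapedia (aa) offspring appear, so each parent must contribute one a allele. The parent stated to show wild-type carries A, so it is Aa. The other parent is then either Aa or aa: Aa × aa would give a 1:1 split, whereas Aa × Aa gives 3:1 — matching the data. So both parents are heterozygous (Aa × Aa).
Parent genotypes: Aa × Aa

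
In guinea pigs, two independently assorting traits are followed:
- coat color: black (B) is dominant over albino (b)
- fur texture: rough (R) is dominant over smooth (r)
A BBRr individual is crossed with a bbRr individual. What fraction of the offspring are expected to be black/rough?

Dihybrid cross BBRr × bbRr — consider each gene separately:
coat color: BB × bb → 4 Bb → 4 B_ (out of 4)
fur texture: Rr × Rr → 1 RR, 2 Rr, 1 rr → 3 R_ : 1 rr (out of 4)
Combine (counts out of 4 × 4 = 16): black/rough (B_R_) = 4×3 = 12; black/smooth (B_rr) = 4×1 = 4
Phenotype counts (out of 16): 12 black/rough, 4 black/smooth
black/rough: 12 out of 16
Probability: 12/16 = 3/4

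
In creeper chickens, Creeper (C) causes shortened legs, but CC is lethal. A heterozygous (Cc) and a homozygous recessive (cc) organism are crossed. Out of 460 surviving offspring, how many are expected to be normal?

Cross: Cc × cc
Punnett square offspring (before lethality): 2 Cc, 2 cc
No CC offspring are produced in this cross.
normal: 2 out of 4 → fraction 1/2
Expected count = 1/2 × 460 = 230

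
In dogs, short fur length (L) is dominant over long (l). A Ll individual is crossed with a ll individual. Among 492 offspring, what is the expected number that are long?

Punnett square for Ll × ll:
Offspring genotypes: 2 Ll, 2 ll
short: 2, long: 2
long: 2 out of 4 → fraction 1/2
Expected count = 1/2 × 492 = 246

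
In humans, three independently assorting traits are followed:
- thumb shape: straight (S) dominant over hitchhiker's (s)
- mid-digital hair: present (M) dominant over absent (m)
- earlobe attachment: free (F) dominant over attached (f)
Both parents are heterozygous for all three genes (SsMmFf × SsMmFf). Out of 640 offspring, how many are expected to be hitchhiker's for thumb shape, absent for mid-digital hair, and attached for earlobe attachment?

Trihybrid cross: SsMmFf × SsMmFf
Each trait segregates independently with a 3:1 phenotypic ratio, so each gene contributes 3/4 (dominant) or 1/4 (recessive).
Target: hitchhiker's (thumb shape), absent (mid-digital hair), attached (earlobe attachment)
Probability = product of independent per-trait probabilities
= 1/4 × 1/4 × 1/4 = 1/64
Expected count = 1/64 × 640 = 10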